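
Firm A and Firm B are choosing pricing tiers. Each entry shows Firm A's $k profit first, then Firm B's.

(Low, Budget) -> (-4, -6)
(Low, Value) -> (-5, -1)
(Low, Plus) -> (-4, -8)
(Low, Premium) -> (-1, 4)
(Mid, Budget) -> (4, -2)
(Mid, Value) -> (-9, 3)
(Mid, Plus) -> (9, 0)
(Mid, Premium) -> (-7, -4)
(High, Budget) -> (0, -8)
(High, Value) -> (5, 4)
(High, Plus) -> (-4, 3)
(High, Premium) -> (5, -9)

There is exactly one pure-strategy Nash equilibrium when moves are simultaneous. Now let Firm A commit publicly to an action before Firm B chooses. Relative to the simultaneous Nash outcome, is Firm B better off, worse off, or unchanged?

Backward induction with Firm A moving first.
- Low: BR = Premium, leader payoff -1.
- Mid: BR = Value, leader payoff -9.
- High: BR = Value, leader payoff 5.
Firm A's induced payoffs are -1, -9, 5, so Firm A commits to High. Subgame-perfect outcome: (High, Value) with payoffs (5, 4).
Now find the simultaneous Nash equilibrium.
Firm A's best replies: Budget→Mid; Value→High; Plus→Mid; Premium→High.
Firm B's best replies: Low→Premium; Mid→Value; High→Value.
The unique mutual best reply is (High, Value), giving (5, 4).
Firm B earns 4 sequentially versus 4 at the Nash outcome: unchanged.

unchanged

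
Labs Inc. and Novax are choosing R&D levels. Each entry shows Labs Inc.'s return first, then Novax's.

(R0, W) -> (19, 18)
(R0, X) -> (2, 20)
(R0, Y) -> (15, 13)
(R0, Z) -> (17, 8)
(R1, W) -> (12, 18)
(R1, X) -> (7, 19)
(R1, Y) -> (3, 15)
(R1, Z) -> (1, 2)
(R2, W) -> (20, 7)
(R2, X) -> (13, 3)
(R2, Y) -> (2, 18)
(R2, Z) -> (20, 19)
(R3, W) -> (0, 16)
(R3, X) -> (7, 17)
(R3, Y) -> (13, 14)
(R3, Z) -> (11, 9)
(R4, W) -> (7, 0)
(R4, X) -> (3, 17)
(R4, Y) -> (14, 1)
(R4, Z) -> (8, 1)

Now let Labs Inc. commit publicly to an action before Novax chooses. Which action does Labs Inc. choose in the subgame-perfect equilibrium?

R2

Work backward from Novax's decision.
- R0: Novax compares 18, 20, 13, 8 and picks X; Labs Inc. would get 2.
- R1: Novax compares 18, 19, 15, 2 and picks X; Labs Inc. would get 7.
- R2: Novax compares 7, 3, 18, 19 and picks Z; Labs Inc. would get 20.
- R3: Novax compares 16, 17, 14, 9 and picks X; Labs Inc. would get 7.
- R4: Novax compares 0, 17, 1, 1 and picks X; Labs Inc. would get 3.
Labs Inc.'s induced payoffs are 2, 7, 20, 7, 3, so Labs Inc. commits to R2. Subgame-perfect outcome: (R2, Z) with payoffs (20, 19).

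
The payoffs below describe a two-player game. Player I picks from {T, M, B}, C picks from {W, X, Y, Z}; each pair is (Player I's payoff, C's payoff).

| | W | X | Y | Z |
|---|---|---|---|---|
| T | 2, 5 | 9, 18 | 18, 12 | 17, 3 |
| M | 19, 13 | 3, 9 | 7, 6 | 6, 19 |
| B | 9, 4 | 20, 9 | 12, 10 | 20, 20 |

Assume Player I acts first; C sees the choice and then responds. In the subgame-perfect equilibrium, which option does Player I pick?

Work backward from C's decision.
- T: BR = X, leader payoff 9.
- M: BR = Z, leader payoff 6.
- B: BR = Z, leader payoff 20.
Maximizing over 9, 6, 20, Player I chooses B. Subgame-perfect outcome: (B, Z) with payoffs (20, 20).

B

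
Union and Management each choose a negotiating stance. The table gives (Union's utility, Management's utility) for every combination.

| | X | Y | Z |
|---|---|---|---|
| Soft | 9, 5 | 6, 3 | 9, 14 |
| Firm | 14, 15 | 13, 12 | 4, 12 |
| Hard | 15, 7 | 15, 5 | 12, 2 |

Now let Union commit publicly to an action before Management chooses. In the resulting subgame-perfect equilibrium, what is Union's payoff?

Work backward from Management's decision.
- Soft: BR = Z, leader payoff 9.
- Firm: BR = X, leader payoff 14.
- Hard: BR = X, leader payoff 15.
Union's induced payoffs are 9, 14, 15, so Union commits to Hard. Subgame-perfect outcome: (Hard, X) with payoffs (15, 7).

15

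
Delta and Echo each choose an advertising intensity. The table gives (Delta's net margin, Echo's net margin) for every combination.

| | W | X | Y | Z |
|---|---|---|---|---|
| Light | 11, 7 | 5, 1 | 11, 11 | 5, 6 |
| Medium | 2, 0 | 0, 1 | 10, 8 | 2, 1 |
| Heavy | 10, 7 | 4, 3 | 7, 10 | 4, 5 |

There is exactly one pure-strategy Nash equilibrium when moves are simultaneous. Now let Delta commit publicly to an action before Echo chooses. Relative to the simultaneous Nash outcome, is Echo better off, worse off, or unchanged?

unchanged

Echo best-responds to each possible Delta move:
- Light → Echo plays Y (best of 7, 1, 11, 6); Delta gets 11.
- Medium → Echo plays Y (best of 0, 1, 8, 1); Delta gets 10.
- Heavy → Echo plays Y (best of 7, 3, 10, 5); Delta gets 7.
Delta's induced payoffs are 11, 10, 7, so Delta commits to Light. Subgame-perfect outcome: (Light, Y) with payoffs (11, 11).
Under simultaneous play:
Delta's best replies: W→Light; X→Light; Y→Light; Z→Light.
Echo's best replies: Light→Y; Medium→Y; Heavy→Y.
Only (Light, Y) has each player best-responding; Nash payoffs (11, 11).
Echo earns 11 sequentially versus 11 at the Nash outcome: unchanged.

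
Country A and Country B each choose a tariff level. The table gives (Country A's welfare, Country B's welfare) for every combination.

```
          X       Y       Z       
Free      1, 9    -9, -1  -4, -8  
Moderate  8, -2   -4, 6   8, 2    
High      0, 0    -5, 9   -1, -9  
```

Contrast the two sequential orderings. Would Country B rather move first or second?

second

If Country A leads: Country B's best replies are Free→X, Moderate→Y, High→Y; Country A's induced payoffs 1, -4, -5; outcome (Free, X), payoffs (1, 9).
If Country B leads: Country A's best replies are X→Moderate, Y→Moderate, Z→Moderate; Country B's induced payoffs -2, 6, 2; outcome (Moderate, Y), payoffs (-4, 6).
Country B gets 6 moving first and 9 moving second, so Country B prefers to move second.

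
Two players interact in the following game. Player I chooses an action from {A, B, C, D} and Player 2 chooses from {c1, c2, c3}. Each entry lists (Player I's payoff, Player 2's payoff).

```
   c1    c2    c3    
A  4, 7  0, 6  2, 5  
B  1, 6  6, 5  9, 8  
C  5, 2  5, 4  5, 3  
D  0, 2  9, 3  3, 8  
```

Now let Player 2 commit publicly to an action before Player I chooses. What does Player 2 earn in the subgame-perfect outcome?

8

Work backward from Player I's decision.
- c1: Player I compares 4, 1, 5, 0 and picks C; Player 2 would get 2.
- c2: Player I compares 0, 6, 5, 9 and picks D; Player 2 would get 3.
- c3: Player I compares 2, 9, 5, 3 and picks B; Player 2 would get 8.
Among 2, 3, 8, the best is 8 at c3. Subgame-perfect outcome: (B, c3) with payoffs (9, 8).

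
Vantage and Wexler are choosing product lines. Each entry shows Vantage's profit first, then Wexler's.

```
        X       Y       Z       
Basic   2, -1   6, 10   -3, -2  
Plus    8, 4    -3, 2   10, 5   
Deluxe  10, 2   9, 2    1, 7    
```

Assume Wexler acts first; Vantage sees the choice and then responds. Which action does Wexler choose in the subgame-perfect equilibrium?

Vantage best-responds to each possible Wexler move:
- X → Vantage plays Deluxe (best of 2, 8, 10); Wexler gets 2.
- Y → Vantage plays Deluxe (best of 6, -3, 9); Wexler gets 2.
- Z → Vantage plays Plus (best of -3, 10, 1); Wexler gets 5.
Among 2, 2, 5, the best is 5 at Z. Subgame-perfect outcome: (Plus, Z) with payoffs (10, 5).

Z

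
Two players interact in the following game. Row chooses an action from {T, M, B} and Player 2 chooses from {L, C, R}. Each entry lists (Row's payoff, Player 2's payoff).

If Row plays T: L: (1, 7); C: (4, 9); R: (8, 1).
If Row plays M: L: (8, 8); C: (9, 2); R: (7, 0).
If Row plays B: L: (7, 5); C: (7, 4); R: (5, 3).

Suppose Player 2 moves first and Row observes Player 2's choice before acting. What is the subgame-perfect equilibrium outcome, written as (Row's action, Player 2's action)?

Backward induction with Player 2 moving first.
- L: Row compares 1, 8, 7 and picks M; Player 2 would get 8.
- C: Row compares 4, 9, 7 and picks M; Player 2 would get 2.
- R: Row compares 8, 7, 5 and picks T; Player 2 would get 1.
Maximizing over 8, 2, 1, Player 2 chooses L. Subgame-perfect outcome: (M, L) with payoffs (8, 8).

(M, L)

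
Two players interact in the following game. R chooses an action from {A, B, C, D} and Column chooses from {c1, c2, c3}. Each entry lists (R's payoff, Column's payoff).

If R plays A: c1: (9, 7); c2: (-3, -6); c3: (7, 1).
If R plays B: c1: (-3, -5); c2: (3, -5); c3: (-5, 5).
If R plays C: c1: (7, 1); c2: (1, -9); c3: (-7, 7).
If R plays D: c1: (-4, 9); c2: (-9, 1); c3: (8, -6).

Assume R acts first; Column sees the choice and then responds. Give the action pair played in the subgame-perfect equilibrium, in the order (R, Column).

Backward induction with R moving first.
- A → Column plays c1 (best of 7, -6, 1); R gets 9.
- B → Column plays c3 (best of -5, -5, 5); R gets -5.
- C → Column plays c3 (best of 1, -9, 7); R gets -7.
- D → Column plays c1 (best of 9, 1, -6); R gets -4.
R's induced payoffs are 9, -5, -7, -4, so R commits to A. Subgame-perfect outcome: (A, c1) with payoffs (9, 7).

(A, c1)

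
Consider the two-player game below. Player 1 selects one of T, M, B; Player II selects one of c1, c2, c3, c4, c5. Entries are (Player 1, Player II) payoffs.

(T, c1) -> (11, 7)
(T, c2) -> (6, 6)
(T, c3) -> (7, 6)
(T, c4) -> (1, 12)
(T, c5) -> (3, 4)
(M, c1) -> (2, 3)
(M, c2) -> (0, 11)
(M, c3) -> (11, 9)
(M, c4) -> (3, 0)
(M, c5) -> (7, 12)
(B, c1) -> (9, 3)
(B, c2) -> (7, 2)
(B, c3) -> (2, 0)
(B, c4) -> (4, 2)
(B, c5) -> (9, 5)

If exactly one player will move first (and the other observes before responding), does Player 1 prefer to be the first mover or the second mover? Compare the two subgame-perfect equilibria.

second

If Player 1 leads: Player II's best replies are T→c4, M→c5, B→c5; Player 1's induced payoffs 1, 7, 9; outcome (B, c5), payoffs (9, 5).
If Player II leads: Player 1's best replies are c1→T, c2→B, c3→M, c4→B, c5→B; Player II's induced payoffs 7, 2, 9, 2, 5; outcome (M, c3), payoffs (11, 9).
Player 1 gets 9 moving first and 11 moving second, so Player 1 prefers to move second.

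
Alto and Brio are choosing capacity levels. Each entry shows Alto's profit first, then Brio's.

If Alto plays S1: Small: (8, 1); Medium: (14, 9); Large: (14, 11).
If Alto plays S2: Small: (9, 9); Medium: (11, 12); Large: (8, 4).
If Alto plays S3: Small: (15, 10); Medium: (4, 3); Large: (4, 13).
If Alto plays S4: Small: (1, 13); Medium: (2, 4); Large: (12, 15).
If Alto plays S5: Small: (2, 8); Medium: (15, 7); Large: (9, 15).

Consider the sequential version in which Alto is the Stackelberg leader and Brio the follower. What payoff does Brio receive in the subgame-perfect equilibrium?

11

Brio best-responds to each possible Alto move:
- S1: BR = Large, leader payoff 14.
- S2: BR = Medium, leader payoff 11.
- S3: BR = Large, leader payoff 4.
- S4: BR = Large, leader payoff 12.
- S5: BR = Large, leader payoff 9.
Alto's induced payoffs are 14, 11, 4, 12, 9, so Alto commits to S1. Subgame-perfect outcome: (S1, Large) with payoffs (14, 11).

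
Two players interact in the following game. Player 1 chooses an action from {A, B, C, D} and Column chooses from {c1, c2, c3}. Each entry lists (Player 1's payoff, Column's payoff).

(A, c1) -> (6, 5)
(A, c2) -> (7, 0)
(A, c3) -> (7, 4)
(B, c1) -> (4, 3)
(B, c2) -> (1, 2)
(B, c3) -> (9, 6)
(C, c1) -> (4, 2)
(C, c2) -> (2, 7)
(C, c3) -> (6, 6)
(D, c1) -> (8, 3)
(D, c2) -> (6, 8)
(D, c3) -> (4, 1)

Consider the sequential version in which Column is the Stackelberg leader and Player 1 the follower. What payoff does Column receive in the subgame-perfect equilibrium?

Backward induction with Column moving first.
- c1: Player 1 compares 6, 4, 4, 8 and picks D; Column would get 3.
- c2: Player 1 compares 7, 1, 2, 6 and picks A; Column would get 0.
- c3: Player 1 compares 7, 9, 6, 4 and picks B; Column would get 6.
Maximizing over 3, 0, 6, Column chooses c3. Subgame-perfect outcome: (B, c3) with payoffs (9, 6).

6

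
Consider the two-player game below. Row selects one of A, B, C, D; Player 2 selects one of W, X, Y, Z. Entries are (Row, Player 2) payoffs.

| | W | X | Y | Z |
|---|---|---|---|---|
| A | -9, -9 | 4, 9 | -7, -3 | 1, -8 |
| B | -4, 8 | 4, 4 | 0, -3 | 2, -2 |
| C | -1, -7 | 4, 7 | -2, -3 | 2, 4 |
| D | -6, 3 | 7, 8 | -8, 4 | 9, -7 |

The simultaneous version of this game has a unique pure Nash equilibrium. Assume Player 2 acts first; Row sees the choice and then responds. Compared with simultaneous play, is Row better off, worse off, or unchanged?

unchanged

Work backward from Row's decision.
- W: BR = C, leader payoff -7.
- X: BR = D, leader payoff 8.
- Y: BR = B, leader payoff -3.
- Z: BR = D, leader payoff -7.
Among -7, 8, -3, -7, the best is 8 at X. Subgame-perfect outcome: (D, X) with payoffs (7, 8).
Under simultaneous play:
Row's best replies: W→C; X→D; Y→B; Z→D.
Player 2's best replies: A→X; B→W; C→X; D→X.
Only (D, X) has each player best-responding; Nash payoffs (7, 8).
Row earns 7 sequentially versus 7 at the Nash outcome: unchanged.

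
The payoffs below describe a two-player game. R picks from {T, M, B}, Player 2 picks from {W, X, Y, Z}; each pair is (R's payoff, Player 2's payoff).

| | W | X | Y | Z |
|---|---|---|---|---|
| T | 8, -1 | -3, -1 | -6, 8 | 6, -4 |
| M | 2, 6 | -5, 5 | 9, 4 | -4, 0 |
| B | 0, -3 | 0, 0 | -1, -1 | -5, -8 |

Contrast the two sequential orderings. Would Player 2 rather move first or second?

If R leads: Player 2's best replies are T→Y, M→W, B→X; R's induced payoffs -6, 2, 0; outcome (M, W), payoffs (2, 6).
If Player 2 leads: R's best replies are W→T, X→B, Y→M, Z→T; Player 2's induced payoffs -1, 0, 4, -4; outcome (M, Y), payoffs (9, 4).
Player 2 gets 4 moving first and 6 moving second, so Player 2 prefers to move second.

second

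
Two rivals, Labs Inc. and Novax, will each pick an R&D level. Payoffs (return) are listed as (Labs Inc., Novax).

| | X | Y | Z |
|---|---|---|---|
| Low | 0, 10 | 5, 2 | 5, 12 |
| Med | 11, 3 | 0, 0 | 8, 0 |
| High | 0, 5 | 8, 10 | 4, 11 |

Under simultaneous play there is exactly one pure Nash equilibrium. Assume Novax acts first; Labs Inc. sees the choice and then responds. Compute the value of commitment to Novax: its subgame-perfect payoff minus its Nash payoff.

7

Work backward from Labs Inc.'s decision.
- X: Labs Inc. compares 0, 11, 0 and picks Med; Novax would get 3.
- Y: Labs Inc. compares 5, 0, 8 and picks High; Novax would get 10.
- Z: Labs Inc. compares 5, 8, 4 and picks Med; Novax would get 0.
Novax's induced payoffs are 3, 10, 0, so Novax commits to Y. Subgame-perfect outcome: (High, Y) with payoffs (8, 10).
Under simultaneous play:
Labs Inc.'s best replies: X→Med; Y→High; Z→Med.
Novax's best replies: Low→Z; Med→X; High→Z.
Only (Med, X) has each player best-responding; Nash payoffs (11, 3).
Novax's commitment gain: 10 − 3 = 7.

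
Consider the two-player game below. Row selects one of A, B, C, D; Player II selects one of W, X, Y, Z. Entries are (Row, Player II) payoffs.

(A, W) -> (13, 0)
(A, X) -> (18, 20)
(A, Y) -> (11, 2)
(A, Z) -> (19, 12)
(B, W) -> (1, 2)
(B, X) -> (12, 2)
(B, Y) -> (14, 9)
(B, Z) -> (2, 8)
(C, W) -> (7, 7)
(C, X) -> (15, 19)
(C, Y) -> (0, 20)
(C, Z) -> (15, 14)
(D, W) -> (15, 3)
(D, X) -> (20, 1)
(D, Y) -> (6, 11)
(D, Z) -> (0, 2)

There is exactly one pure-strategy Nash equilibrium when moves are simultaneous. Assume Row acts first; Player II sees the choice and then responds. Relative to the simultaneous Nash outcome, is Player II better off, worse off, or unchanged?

Work backward from Player II's decision.
- A: BR = X, leader payoff 18.
- B: BR = Y, leader payoff 14.
- C: BR = Y, leader payoff 0.
- D: BR = Y, leader payoff 6.
Maximizing over 18, 14, 0, 6, Row chooses A. Subgame-perfect outcome: (A, X) with payoffs (18, 20).
For the simultaneous game, intersect best replies.
Row's best replies: W→D; X→D; Y→B; Z→A.
Player II's best replies: A→X; B→Y; C→Y; D→Y.
Only (B, Y) has each player best-responding; Nash payoffs (14, 9).
Player II earns 20 sequentially versus 9 at the Nash outcome: better off.

better off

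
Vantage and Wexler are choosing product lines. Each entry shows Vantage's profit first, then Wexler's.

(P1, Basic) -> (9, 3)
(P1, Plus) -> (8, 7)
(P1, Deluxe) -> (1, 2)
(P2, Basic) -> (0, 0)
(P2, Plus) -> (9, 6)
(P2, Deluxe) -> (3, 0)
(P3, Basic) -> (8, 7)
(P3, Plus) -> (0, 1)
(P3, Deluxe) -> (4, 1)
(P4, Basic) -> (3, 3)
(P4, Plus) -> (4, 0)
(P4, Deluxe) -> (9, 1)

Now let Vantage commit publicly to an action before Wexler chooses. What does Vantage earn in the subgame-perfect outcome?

9

Solve by backward induction (Vantage leads).
- P1: BR = Plus, leader payoff 8.
- P2: BR = Plus, leader payoff 9.
- P3: BR = Basic, leader payoff 8.
- P4: BR = Basic, leader payoff 3.
Maximizing over 8, 9, 8, 3, Vantage chooses P2. Subgame-perfect outcome: (P2, Plus) with payoffs (9, 6).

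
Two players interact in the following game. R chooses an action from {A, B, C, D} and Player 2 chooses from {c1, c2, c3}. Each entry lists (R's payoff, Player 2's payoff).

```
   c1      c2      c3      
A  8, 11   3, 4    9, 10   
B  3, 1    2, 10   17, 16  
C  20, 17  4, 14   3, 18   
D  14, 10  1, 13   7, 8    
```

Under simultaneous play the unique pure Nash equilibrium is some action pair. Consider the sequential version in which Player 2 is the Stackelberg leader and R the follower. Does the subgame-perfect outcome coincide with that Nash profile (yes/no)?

R best-responds to each possible Player 2 move:
- c1 → R plays C (best of 8, 3, 20, 14); Player 2 gets 17.
- c2 → R plays C (best of 3, 2, 4, 1); Player 2 gets 14.
- c3 → R plays B (best of 9, 17, 3, 7); Player 2 gets 16.
Maximizing over 17, 14, 16, Player 2 chooses c1. Subgame-perfect outcome: (C, c1) with payoffs (20, 17).
For the simultaneous game, intersect best replies.
R's best replies: c1→C; c2→C; c3→B.
Player 2's best replies: A→c1; B→c3; C→c3; D→c2.
The unique mutual best reply is (B, c3), giving (17, 16).
Sequential outcome (C, c1) differs from the Nash profile (B, c3).

no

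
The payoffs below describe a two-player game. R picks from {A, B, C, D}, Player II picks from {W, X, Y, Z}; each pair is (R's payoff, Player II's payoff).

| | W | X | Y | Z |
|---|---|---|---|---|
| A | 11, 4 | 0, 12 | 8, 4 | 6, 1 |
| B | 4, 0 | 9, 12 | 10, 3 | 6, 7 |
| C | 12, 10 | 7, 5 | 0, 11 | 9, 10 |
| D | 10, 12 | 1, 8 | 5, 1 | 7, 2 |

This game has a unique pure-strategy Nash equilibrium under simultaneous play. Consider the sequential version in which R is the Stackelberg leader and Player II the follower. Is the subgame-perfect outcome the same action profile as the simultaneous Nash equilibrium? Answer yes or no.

no

Player II best-responds to each possible R move:
- A → Player II plays X (best of 4, 12, 4, 1); R gets 0.
- B → Player II plays X (best of 0, 12, 3, 7); R gets 9.
- C → Player II plays Y (best of 10, 5, 11, 10); R gets 0.
- D → Player II plays W (best of 12, 8, 1, 2); R gets 10.
Maximizing over 0, 9, 0, 10, R chooses D. Subgame-perfect outcome: (D, W) with payoffs (10, 12).
Now find the simultaneous Nash equilibrium.
R's best replies: W→C; X→B; Y→B; Z→C.
Player II's best replies: A→X; B→X; C→Y; D→W.
Only (B, X) has each player best-responding; Nash payoffs (9, 12).
Sequential outcome (D, W) differs from the Nash profile (B, X).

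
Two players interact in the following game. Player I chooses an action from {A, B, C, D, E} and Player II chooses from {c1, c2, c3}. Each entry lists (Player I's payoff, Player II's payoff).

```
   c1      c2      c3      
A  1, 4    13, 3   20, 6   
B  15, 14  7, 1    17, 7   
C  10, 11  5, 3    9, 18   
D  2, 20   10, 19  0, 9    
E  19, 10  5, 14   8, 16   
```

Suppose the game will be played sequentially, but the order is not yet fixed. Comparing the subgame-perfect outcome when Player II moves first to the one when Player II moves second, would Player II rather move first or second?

first

If Player I leads: Player II's best replies are A→c3, B→c1, C→c3, D→c1, E→c3; Player I's induced payoffs 20, 15, 9, 2, 8; outcome (A, c3), payoffs (20, 6).
If Player II leads: Player I's best replies are c1→E, c2→A, c3→A; Player II's induced payoffs 10, 3, 6; outcome (E, c1), payoffs (19, 10).
Player II gets 10 moving first and 6 moving second, so Player II prefers to move first.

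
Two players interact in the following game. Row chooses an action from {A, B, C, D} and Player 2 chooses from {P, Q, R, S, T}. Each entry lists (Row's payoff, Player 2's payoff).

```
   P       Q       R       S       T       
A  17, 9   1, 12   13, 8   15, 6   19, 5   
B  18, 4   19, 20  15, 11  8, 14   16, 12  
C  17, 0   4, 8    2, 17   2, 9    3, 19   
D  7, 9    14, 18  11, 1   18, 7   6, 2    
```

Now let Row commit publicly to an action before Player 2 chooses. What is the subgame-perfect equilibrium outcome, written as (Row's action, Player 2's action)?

Backward induction with Row moving first.
- A → Player 2 plays Q (best of 9, 12, 8, 6, 5); Row gets 1.
- B → Player 2 plays Q (best of 4, 20, 11, 14, 12); Row gets 19.
- C → Player 2 plays T (best of 0, 8, 17, 9, 19); Row gets 3.
- D → Player 2 plays Q (best of 9, 18, 1, 7, 2); Row gets 14.
Maximizing over 1, 19, 3, 14, Row chooses B. Subgame-perfect outcome: (B, Q) with payoffs (19, 20).

(B, Q)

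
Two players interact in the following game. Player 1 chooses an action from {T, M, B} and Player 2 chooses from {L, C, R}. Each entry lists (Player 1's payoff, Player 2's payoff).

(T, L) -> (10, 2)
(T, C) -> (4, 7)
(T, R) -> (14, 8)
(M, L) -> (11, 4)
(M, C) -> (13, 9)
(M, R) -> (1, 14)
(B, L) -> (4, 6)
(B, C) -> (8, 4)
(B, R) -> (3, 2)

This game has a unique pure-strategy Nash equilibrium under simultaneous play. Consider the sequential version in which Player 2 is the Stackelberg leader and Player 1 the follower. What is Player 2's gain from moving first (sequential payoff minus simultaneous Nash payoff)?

Player 1 best-responds to each possible Player 2 move:
- L: BR = M, leader payoff 4.
- C: BR = M, leader payoff 9.
- R: BR = T, leader payoff 8.
Among 4, 9, 8, the best is 9 at C. Subgame-perfect outcome: (M, C) with payoffs (13, 9).
Now find the simultaneous Nash equilibrium.
Player 1's best replies: L→M; C→M; R→T.
Player 2's best replies: T→R; M→R; B→L.
Only (T, R) has each player best-responding; Nash payoffs (14, 8).
Player 2's commitment gain: 9 − 8 = 1.

1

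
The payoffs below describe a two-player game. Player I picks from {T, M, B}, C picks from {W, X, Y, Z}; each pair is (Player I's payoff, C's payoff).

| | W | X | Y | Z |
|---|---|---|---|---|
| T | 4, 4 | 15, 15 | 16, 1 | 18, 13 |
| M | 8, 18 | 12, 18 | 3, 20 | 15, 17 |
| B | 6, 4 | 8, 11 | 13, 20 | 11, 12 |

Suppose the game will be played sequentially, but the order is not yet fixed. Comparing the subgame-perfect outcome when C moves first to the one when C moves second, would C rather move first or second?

If Player I leads: C's best replies are T→X, M→Y, B→Y; Player I's induced payoffs 15, 3, 13; outcome (T, X), payoffs (15, 15).
If C leads: Player I's best replies are W→M, X→T, Y→T, Z→T; C's induced payoffs 18, 15, 1, 13; outcome (M, W), payoffs (8, 18).
C gets 18 moving first and 15 moving second, so C prefers to move first.

first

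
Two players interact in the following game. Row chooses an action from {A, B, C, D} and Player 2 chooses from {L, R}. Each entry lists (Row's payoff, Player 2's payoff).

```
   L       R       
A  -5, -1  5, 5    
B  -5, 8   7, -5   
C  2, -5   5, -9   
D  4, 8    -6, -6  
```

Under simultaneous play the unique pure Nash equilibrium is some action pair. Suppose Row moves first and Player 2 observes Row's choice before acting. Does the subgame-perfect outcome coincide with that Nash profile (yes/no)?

no

Backward induction with Row moving first.
- A: Player 2 compares -1, 5 and picks R; Row would get 5.
- B: Player 2 compares 8, -5 and picks L; Row would get -5.
- C: Player 2 compares -5, -9 and picks L; Row would get 2.
- D: Player 2 compares 8, -6 and picks L; Row would get 4.
Maximizing over 5, -5, 2, 4, Row chooses A. Subgame-perfect outcome: (A, R) with payoffs (5, 5).
Now find the simultaneous Nash equilibrium.
Row's best replies: L→D; R→B.
Player 2's best replies: A→R; B→L; C→L; D→L.
Only (D, L) has each player best-responding; Nash payoffs (4, 8).
Sequential outcome (A, R) differs from the Nash profile (D, L).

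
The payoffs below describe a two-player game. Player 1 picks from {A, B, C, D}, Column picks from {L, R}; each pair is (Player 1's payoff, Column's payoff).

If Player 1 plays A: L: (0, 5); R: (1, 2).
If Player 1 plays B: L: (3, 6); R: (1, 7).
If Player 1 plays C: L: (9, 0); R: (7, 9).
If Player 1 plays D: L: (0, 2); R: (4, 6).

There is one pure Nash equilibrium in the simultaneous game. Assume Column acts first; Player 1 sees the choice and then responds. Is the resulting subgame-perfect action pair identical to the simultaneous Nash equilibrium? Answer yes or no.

yes

Player 1 best-responds to each possible Column move:
- L: Player 1 compares 0, 3, 9, 0 and picks C; Column would get 0.
- R: Player 1 compares 1, 1, 7, 4 and picks C; Column would get 9.
Among 0, 9, the best is 9 at R. Subgame-perfect outcome: (C, R) with payoffs (7, 9).
Under simultaneous play:
Player 1's best replies: L→C; R→C.
Column's best replies: A→L; B→R; C→R; D→R.
The unique mutual best reply is (C, R), giving (7, 9).
Sequential outcome (C, R) coincides with the Nash profile (C, R).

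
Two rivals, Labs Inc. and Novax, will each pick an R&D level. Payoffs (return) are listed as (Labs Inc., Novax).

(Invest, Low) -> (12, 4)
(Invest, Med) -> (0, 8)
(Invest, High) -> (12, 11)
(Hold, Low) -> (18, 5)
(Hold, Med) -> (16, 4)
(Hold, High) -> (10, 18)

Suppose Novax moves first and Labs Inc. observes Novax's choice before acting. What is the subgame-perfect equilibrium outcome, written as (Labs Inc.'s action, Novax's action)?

Work backward from Labs Inc.'s decision.
- Low: BR = Hold, leader payoff 5.
- Med: BR = Hold, leader payoff 4.
- High: BR = Invest, leader payoff 11.
Novax's induced payoffs are 5, 4, 11, so Novax commits to High. Subgame-perfect outcome: (Invest, High) with payoffs (12, 11).

(Invest, High)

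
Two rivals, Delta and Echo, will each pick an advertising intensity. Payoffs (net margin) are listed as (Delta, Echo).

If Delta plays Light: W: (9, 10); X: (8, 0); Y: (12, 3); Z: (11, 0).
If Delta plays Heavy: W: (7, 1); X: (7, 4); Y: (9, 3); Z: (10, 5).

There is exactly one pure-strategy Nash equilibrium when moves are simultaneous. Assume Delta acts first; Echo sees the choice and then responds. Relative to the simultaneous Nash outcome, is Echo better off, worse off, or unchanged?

worse off

Solve by backward induction (Delta leads).
- Light: BR = W, leader payoff 9.
- Heavy: BR = Z, leader payoff 10.
Delta's induced payoffs are 9, 10, so Delta commits to Heavy. Subgame-perfect outcome: (Heavy, Z) with payoffs (10, 5).
Under simultaneous play:
Delta's best replies: W→Light; X→Light; Y→Light; Z→Light.
Echo's best replies: Light→W; Heavy→Z.
The unique mutual best reply is (Light, W), giving (9, 10).
Echo earns 5 sequentially versus 10 at the Nash outcome: worse off.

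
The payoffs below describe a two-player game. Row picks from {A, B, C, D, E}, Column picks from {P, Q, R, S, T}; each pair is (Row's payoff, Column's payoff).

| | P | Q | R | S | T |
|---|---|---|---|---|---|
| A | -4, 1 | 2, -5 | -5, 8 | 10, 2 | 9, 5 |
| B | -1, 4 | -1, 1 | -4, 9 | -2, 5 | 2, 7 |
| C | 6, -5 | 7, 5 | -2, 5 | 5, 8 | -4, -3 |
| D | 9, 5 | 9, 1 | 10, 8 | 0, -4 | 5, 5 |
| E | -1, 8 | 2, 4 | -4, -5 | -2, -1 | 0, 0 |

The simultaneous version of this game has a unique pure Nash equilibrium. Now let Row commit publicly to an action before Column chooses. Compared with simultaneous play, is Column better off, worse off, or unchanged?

unchanged

Column best-responds to each possible Row move:
- A: BR = R, leader payoff -5.
- B: BR = R, leader payoff -4.
- C: BR = S, leader payoff 5.
- D: BR = R, leader payoff 10.
- E: BR = P, leader payoff -1.
Maximizing over -5, -4, 5, 10, -1, Row chooses D. Subgame-perfect outcome: (D, R) with payoffs (10, 8).
Now find the simultaneous Nash equilibrium.
Row's best replies: P→D; Q→D; R→D; S→A; T→A.
Column's best replies: A→R; B→R; C→S; D→R; E→P.
Only (D, R) has each player best-responding; Nash payoffs (10, 8).
Column earns 8 sequentially versus 8 at the Nash outcome: unchanged.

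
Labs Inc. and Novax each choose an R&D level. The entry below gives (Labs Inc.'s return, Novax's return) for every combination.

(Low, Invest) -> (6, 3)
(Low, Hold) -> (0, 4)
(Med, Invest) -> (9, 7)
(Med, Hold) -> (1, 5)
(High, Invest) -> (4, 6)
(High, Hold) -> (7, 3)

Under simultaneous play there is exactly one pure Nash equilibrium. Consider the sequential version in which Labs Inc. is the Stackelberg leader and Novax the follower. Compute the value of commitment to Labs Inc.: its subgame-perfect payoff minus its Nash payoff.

Work backward from Novax's decision.
- Low → Novax plays Hold (best of 3, 4); Labs Inc. gets 0.
- Med → Novax plays Invest (best of 7, 5); Labs Inc. gets 9.
- High → Novax plays Invest (best of 6, 3); Labs Inc. gets 4.
Maximizing over 0, 9, 4, Labs Inc. chooses Med. Subgame-perfect outcome: (Med, Invest) with payoffs (9, 7).
Now find the simultaneous Nash equilibrium.
Labs Inc.'s best replies: Invest→Med; Hold→High.
Novax's best replies: Low→Hold; Med→Invest; High→Invest.
The unique mutual best reply is (Med, Invest), giving (9, 7).
Labs Inc.'s commitment gain: 9 − 9 = 0.

0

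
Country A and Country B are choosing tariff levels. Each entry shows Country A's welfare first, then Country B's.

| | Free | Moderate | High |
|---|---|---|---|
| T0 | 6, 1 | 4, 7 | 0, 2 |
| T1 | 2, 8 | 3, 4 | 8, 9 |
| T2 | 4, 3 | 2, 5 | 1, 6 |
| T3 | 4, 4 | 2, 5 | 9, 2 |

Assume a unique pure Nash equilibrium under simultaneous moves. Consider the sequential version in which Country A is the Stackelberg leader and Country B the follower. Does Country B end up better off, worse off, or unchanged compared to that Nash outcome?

Backward induction with Country A moving first.
- T0: BR = Moderate, leader payoff 4.
- T1: BR = High, leader payoff 8.
- T2: BR = High, leader payoff 1.
- T3: BR = Moderate, leader payoff 2.
Country A's induced payoffs are 4, 8, 1, 2, so Country A commits to T1. Subgame-perfect outcome: (T1, High) with payoffs (8, 9).
For the simultaneous game, intersect best replies.
Country A's best replies: Free→T0; Moderate→T0; High→T3.
Country B's best replies: T0→Moderate; T1→High; T2→High; T3→Moderate.
Only (T0, Moderate) has each player best-responding; Nash payoffs (4, 7).
Country B earns 9 sequentially versus 7 at the Nash outcome: better off.

better off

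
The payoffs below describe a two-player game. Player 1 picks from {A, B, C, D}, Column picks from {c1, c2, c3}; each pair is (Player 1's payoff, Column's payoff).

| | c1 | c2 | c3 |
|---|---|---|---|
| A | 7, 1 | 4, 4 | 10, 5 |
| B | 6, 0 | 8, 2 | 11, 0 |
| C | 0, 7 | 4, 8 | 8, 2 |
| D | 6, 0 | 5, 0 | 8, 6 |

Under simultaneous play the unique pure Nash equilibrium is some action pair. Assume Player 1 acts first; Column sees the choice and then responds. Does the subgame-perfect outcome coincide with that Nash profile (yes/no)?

no

Backward induction with Player 1 moving first.
- A → Column plays c3 (best of 1, 4, 5); Player 1 gets 10.
- B → Column plays c2 (best of 0, 2, 0); Player 1 gets 8.
- C → Column plays c2 (best of 7, 8, 2); Player 1 gets 4.
- D → Column plays c3 (best of 0, 0, 6); Player 1 gets 8.
Among 10, 8, 4, 8, the best is 10 at A. Subgame-perfect outcome: (A, c3) with payoffs (10, 5).
For the simultaneous game, intersect best replies.
Player 1's best replies: c1→A; c2→B; c3→B.
Column's best replies: A→c3; B→c2; C→c2; D→c3.
Only (B, c2) has each player best-responding; Nash payoffs (8, 2).
Sequential outcome (A, c3) differs from the Nash profile (B, c2).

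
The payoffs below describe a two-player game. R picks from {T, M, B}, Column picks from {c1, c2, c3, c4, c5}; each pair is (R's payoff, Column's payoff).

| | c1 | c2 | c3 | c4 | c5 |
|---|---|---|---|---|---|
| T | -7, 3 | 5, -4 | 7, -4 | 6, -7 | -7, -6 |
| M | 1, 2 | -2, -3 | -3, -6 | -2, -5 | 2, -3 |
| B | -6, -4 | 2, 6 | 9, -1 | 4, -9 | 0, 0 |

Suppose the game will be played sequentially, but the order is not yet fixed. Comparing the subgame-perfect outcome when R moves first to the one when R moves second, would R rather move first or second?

If R leads: Column's best replies are T→c1, M→c1, B→c2; R's induced payoffs -7, 1, 2; outcome (B, c2), payoffs (2, 6).
If Column leads: R's best replies are c1→M, c2→T, c3→B, c4→T, c5→M; Column's induced payoffs 2, -4, -1, -7, -3; outcome (M, c1), payoffs (1, 2).
R gets 2 moving first and 1 moving second, so R prefers to move first.

first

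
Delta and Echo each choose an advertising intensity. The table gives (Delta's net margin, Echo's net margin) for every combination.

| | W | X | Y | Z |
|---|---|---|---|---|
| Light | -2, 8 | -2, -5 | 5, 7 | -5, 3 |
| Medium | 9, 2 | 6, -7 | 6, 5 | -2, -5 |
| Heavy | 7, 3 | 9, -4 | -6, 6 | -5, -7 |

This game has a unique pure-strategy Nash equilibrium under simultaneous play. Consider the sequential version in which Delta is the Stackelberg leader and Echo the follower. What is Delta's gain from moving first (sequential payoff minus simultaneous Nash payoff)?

0

Backward induction with Delta moving first.
- Light → Echo plays W (best of 8, -5, 7, 3); Delta gets -2.
- Medium → Echo plays Y (best of 2, -7, 5, -5); Delta gets 6.
- Heavy → Echo plays Y (best of 3, -4, 6, -7); Delta gets -6.
Maximizing over -2, 6, -6, Delta chooses Medium. Subgame-perfect outcome: (Medium, Y) with payoffs (6, 5).
Under simultaneous play:
Delta's best replies: W→Medium; X→Heavy; Y→Medium; Z→Medium.
Echo's best replies: Light→W; Medium→Y; Heavy→Y.
Only (Medium, Y) has each player best-responding; Nash payoffs (6, 5).
Delta's commitment gain: 6 − 6 = 0.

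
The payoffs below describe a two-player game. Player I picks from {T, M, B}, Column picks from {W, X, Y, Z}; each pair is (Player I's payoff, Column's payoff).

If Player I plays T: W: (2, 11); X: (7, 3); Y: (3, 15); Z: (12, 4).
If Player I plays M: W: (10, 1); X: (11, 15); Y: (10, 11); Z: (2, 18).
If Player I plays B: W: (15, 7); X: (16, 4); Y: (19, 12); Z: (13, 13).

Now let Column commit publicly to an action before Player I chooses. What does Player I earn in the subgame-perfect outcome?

Player I best-responds to each possible Column move:
- W: Player I compares 2, 10, 15 and picks B; Column would get 7.
- X: Player I compares 7, 11, 16 and picks B; Column would get 4.
- Y: Player I compares 3, 10, 19 and picks B; Column would get 12.
- Z: Player I compares 12, 2, 13 and picks B; Column would get 13.
Column's induced payoffs are 7, 4, 12, 13, so Column commits to Z. Subgame-perfect outcome: (B, Z) with payoffs (13, 13).

13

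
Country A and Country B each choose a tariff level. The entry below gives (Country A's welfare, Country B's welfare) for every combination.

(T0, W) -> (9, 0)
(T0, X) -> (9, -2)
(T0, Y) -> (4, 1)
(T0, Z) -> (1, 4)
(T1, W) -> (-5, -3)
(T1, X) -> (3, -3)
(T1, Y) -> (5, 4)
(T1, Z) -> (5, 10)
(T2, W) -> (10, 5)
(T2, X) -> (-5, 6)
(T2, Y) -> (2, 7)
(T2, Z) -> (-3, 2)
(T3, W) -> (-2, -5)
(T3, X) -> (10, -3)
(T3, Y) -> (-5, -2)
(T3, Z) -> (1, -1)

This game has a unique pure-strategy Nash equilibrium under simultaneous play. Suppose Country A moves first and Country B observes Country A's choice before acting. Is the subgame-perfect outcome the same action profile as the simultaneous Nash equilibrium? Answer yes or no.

Solve by backward induction (Country A leads).
- T0: BR = Z, leader payoff 1.
- T1: BR = Z, leader payoff 5.
- T2: BR = Y, leader payoff 2.
- T3: BR = Z, leader payoff 1.
Among 1, 5, 2, 1, the best is 5 at T1. Subgame-perfect outcome: (T1, Z) with payoffs (5, 10).
Under simultaneous play:
Country A's best replies: W→T2; X→T3; Y→T1; Z→T1.
Country B's best replies: T0→Z; T1→Z; T2→Y; T3→Z.
The unique mutual best reply is (T1, Z), giving (5, 10).
Sequential outcome (T1, Z) coincides with the Nash profile (T1, Z).

yes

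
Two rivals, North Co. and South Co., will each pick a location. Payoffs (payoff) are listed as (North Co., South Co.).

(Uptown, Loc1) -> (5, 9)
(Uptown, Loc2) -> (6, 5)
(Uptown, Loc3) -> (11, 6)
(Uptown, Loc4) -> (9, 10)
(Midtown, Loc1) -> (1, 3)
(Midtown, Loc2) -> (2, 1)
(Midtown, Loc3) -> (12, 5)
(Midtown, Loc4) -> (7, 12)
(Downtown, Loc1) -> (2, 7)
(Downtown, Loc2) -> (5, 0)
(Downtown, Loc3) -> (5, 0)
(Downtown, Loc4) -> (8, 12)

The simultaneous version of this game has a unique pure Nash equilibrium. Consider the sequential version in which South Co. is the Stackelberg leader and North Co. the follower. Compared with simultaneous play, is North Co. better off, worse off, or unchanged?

Work backward from North Co.'s decision.
- Loc1: BR = Uptown, leader payoff 9.
- Loc2: BR = Uptown, leader payoff 5.
- Loc3: BR = Midtown, leader payoff 5.
- Loc4: BR = Uptown, leader payoff 10.
South Co.'s induced payoffs are 9, 5, 5, 10, so South Co. commits to Loc4. Subgame-perfect outcome: (Uptown, Loc4) with payoffs (9, 10).
Now find the simultaneous Nash equilibrium.
North Co.'s best replies: Loc1→Uptown; Loc2→Uptown; Loc3→Midtown; Loc4→Uptown.
South Co.'s best replies: Uptown→Loc4; Midtown→Loc4; Downtown→Loc4.
The unique mutual best reply is (Uptown, Loc4), giving (9, 10).
North Co. earns 9 sequentially versus 9 at the Nash outcome: unchanged.

unchanged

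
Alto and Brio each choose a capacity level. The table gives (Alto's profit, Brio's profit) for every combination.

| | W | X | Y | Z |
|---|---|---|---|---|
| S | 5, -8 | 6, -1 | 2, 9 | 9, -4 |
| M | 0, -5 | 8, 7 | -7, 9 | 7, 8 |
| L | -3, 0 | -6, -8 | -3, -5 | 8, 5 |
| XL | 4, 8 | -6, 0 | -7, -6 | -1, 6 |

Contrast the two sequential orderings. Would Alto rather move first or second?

If Alto leads: Brio's best replies are S→Y, M→Y, L→Z, XL→W; Alto's induced payoffs 2, -7, 8, 4; outcome (L, Z), payoffs (8, 5).
If Brio leads: Alto's best replies are W→S, X→M, Y→S, Z→S; Brio's induced payoffs -8, 7, 9, -4; outcome (S, Y), payoffs (2, 9).
Alto gets 8 moving first and 2 moving second, so Alto prefers to move first.

first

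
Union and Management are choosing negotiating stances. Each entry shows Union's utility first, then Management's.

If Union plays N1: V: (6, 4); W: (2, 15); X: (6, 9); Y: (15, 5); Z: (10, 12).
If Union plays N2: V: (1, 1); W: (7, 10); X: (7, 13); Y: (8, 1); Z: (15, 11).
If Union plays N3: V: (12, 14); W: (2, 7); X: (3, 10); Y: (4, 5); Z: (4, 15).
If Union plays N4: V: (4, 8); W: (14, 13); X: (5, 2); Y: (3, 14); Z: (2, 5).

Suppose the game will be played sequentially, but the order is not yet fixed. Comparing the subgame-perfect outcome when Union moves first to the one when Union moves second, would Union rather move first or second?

If Union leads: Management's best replies are N1→W, N2→X, N3→Z, N4→Y; Union's induced payoffs 2, 7, 4, 3; outcome (N2, X), payoffs (7, 13).
If Management leads: Union's best replies are V→N3, W→N4, X→N2, Y→N1, Z→N2; Management's induced payoffs 14, 13, 13, 5, 11; outcome (N3, V), payoffs (12, 14).
Union gets 7 moving first and 12 moving second, so Union prefers to move second.

second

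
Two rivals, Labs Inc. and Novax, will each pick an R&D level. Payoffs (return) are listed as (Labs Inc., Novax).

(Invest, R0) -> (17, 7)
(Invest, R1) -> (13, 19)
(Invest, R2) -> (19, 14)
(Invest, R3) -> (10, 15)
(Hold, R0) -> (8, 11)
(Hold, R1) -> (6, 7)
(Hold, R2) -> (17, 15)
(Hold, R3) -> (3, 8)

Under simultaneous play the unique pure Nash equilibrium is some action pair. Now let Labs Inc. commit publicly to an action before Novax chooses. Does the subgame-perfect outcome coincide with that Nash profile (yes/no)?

no

Novax best-responds to each possible Labs Inc. move:
- Invest: BR = R1, leader payoff 13.
- Hold: BR = R2, leader payoff 17.
Labs Inc.'s induced payoffs are 13, 17, so Labs Inc. commits to Hold. Subgame-perfect outcome: (Hold, R2) with payoffs (17, 15).
Now find the simultaneous Nash equilibrium.
Labs Inc.'s best replies: R0→Invest; R1→Invest; R2→Invest; R3→Invest.
Novax's best replies: Invest→R1; Hold→R2.
Only (Invest, R1) has each player best-responding; Nash payoffs (13, 19).
Sequential outcome (Hold, R2) differs from the Nash profile (Invest, R1).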